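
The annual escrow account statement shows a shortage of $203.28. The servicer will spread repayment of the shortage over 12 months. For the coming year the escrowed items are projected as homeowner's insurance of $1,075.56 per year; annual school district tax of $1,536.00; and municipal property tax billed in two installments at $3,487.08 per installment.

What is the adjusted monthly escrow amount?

Homeowner's insurance — $1,075.56 annually
School district tax — $1,536.00 annually
Municipal property tax — $3,487.08 × 2 = $6,974.16 annually
Total annual escrow = $1,075.56 + $1,536.00 + $6,974.16 = $9,585.72
Per month = $9,585.72 ÷ 12 = $798.81
Monthly shortage recovery: $203.28 / 12 = $16.94
New monthly escrow = $798.81 + $16.94 = $815.75

$815.75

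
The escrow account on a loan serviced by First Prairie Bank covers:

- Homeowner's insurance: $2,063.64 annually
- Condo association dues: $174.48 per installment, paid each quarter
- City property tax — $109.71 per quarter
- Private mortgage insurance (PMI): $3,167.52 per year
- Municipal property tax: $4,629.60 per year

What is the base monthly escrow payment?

Homeowner's insurance = $2,063.64/yr
Condo association dues = $174.48 × 4 = $697.92/yr
City property tax = $109.71 × 4 = $438.84/yr
Private mortgage insurance (PMI) = $3,167.52/yr
Municipal property tax = $4,629.60/yr
Total per year = $10,997.52
Monthly escrow = $10,997.52 / 12 = $916.46

$916.46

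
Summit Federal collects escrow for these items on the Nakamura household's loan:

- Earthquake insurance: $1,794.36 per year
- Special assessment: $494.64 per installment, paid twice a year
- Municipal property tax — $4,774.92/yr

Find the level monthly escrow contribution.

$629.88

Earthquake insurance — $1,794.36/yr
Special assessment — $494.64 × 2 = $989.28/yr
Municipal property tax — $4,774.92/yr
Total annual escrow = $1,794.36 + $989.28 + $4,774.92 = $7,558.56
Monthly = $7,558.56 / 12 = $629.88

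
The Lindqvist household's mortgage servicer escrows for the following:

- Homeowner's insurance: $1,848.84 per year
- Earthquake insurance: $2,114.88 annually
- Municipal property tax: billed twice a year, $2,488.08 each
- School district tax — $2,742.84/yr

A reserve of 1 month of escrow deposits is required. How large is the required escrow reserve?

Homeowner's insurance: $1,848.84 annually
Earthquake insurance: $2,114.88 annually
Municipal property tax: $2,488.08 × 2 = $4,976.16 annually
School district tax: $2,742.84 annually
Combined annual = $1,848.84 + $2,114.88 + $4,976.16 + $2,742.84 = $11,682.72
Per month = $11,682.72 ÷ 12 = $973.56
Reserve = 1 × $973.56 = $973.56

$973.56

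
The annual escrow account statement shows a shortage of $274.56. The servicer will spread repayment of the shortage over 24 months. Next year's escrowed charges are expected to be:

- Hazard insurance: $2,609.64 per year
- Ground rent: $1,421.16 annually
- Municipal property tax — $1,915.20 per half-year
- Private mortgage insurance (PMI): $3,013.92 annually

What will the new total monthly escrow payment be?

Hazard insurance = $2,609.64 per year
Ground rent = $1,421.16 per year
Municipal property tax = $1,915.20 × 2 = $3,830.40 per year
Private mortgage insurance (PMI) = $3,013.92 per year
Annual escrow total = $10,875.12
Per month = $10,875.12 ÷ 12 = $906.26
Shortage per month = $274.56 / 24 = $11.44
Adjusted monthly = $906.26 + $11.44 = $917.70

$917.70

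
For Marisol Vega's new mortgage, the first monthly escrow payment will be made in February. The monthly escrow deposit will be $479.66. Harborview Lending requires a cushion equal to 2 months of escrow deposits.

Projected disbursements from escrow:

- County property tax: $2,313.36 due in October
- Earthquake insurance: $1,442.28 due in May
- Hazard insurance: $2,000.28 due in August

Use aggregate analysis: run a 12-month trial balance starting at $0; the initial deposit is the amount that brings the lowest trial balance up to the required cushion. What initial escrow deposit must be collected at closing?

$2,398.30

Cushion = 2 × $479.66 = $959.32
Trial balance (start $0, +$479.66 each month, − disbursements):
  Feb: +$479.66 → $479.66
  Mar: +$479.66 → $959.32
  Apr: +$479.66 → $1,438.98
  May: +$479.66 − $1,442.28 → $476.36
  Jun: +$479.66 → $956.02
  Jul: +$479.66 → $1,435.68
  Aug: +$479.66 − $2,000.28 → -$84.94
  Sep: +$479.66 → $394.72
  Oct: +$479.66 − $2,313.36 → -$1,438.98
  Nov: +$479.66 → -$959.32
  Dec: +$479.66 → -$479.66
  Jan: +$479.66 → $0.00
Lowest trial balance = -$1,438.98 (Oct)
Initial deposit = cushion − low point = $959.32 − (-$1,438.98) = $2,398.30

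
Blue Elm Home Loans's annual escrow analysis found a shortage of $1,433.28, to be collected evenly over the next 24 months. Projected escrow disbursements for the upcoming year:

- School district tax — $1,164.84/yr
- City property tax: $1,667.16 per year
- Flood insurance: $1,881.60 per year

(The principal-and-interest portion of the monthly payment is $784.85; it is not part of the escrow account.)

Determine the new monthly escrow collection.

School district tax = $1,164.84 per year
City property tax = $1,667.16 per year
Flood insurance = $1,881.60 per year
Yearly total = $1,164.84 + $1,667.16 + $1,881.60 = $4,713.60
Base monthly escrow = $4,713.60 / 12 = $392.80
Shortage spread = $1,433.28 ÷ 24 = $59.72/mo
New monthly escrow = $392.80 + $59.72 = $452.52

$452.52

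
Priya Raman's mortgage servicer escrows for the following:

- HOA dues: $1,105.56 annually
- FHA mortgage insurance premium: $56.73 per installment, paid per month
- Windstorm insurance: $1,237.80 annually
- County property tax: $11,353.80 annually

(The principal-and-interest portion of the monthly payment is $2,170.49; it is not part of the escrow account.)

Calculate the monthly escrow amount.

$1,198.16

HOA dues = $1,105.56 per year
FHA mortgage insurance premium = $56.73 × 12 = $680.76 per year
Windstorm insurance = $1,237.80 per year
County property tax = $11,353.80 per year
Annual escrow total = $1,105.56 + $680.76 + $1,237.80 + $11,353.80 = $14,377.92
Base monthly escrow = $14,377.92 / 12 = $1,198.16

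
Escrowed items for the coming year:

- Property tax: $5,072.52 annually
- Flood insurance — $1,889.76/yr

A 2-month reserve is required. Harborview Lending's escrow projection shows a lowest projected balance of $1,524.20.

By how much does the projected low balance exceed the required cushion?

Property tax = $5,072.52 annually
Flood insurance = $1,889.76 annually
Total annual escrow = $5,072.52 + $1,889.76 = $6,962.28
Base monthly escrow = $6,962.28 / 12 = $580.19
Required reserve = 2 × $580.19 = $1,160.38
Surplus = $1,524.20 − $1,160.38 = $363.82

$363.82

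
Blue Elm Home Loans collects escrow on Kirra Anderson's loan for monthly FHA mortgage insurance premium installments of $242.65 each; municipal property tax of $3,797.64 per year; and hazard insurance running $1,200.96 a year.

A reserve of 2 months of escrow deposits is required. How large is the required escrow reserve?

$1,318.40

FHA mortgage insurance premium — $242.65 × 12 = $2,911.80
Municipal property tax — $3,797.64
Hazard insurance — $1,200.96
Combined annual = $7,910.40
Monthly = $7,910.40 / 12 = $659.20
Required cushion = 2 × $659.20 = $1,318.40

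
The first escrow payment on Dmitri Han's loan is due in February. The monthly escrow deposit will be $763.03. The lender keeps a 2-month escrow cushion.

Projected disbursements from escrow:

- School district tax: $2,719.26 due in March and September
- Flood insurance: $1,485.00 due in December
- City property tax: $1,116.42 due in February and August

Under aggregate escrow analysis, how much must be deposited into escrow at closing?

$3,835.68

Cushion = 2 × $763.03 = $1,526.06
Trial balance (start $0, +$763.03 each month, − disbursements):
  Feb: +$763.03 − $1,116.42 → -$353.39
  Mar: +$763.03 − $2,719.26 → -$2,309.62
  Apr: +$763.03 → -$1,546.59
  May: +$763.03 → -$783.56
  Jun: +$763.03 → -$20.53
  Jul: +$763.03 → $742.50
  Aug: +$763.03 − $1,116.42 → $389.11
  Sep: +$763.03 − $2,719.26 → -$1,567.12
  Oct: +$763.03 → -$804.09
  Nov: +$763.03 → -$41.06
  Dec: +$763.03 − $1,485.00 → -$763.03
  Jan: +$763.03 → $0.00
Lowest trial balance = -$2,309.62 (Mar)
Initial deposit = cushion − low point = $1,526.06 − (-$2,309.62) = $3,835.68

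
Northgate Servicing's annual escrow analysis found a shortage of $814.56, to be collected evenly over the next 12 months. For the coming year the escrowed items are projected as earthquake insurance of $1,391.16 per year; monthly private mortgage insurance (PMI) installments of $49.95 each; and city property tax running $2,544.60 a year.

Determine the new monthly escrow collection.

Earthquake insurance — $1,391.16 per year
Private mortgage insurance (PMI) — $49.95 × 12 = $599.40 per year
City property tax — $2,544.60 per year
Total per year = $1,391.16 + $599.40 + $2,544.60 = $4,535.16
Monthly escrow = $4,535.16 / 12 = $377.93
Shortage spread = $814.56 ÷ 12 = $67.88/mo
Adjusted monthly = $377.93 + $67.88 = $445.81

$445.81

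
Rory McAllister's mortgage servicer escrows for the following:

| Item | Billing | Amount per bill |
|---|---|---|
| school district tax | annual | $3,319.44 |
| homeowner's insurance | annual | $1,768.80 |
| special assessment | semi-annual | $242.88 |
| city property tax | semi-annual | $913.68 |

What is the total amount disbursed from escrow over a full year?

$7,401.36

School district tax: $3,319.44
Homeowner's insurance: $1,768.80
Special assessment: $242.88 × 2 = $485.76
City property tax: $913.68 × 2 = $1,827.36
Annual escrow total = $7,401.36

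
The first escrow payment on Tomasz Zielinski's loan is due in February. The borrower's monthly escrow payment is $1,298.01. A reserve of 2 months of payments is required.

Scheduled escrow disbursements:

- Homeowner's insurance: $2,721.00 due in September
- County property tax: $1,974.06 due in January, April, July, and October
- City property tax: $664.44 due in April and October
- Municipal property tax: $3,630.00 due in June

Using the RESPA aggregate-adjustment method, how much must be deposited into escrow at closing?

$4,515.99

Cushion = 2 × $1,298.01 = $2,596.02
Trial balance (start $0, +$1,298.01 each month, − disbursements):
  Feb: +$1,298.01 → $1,298.01
  Mar: +$1,298.01 → $2,596.02
  Apr: +$1,298.01 − $2,638.50 → $1,255.53
  May: +$1,298.01 → $2,553.54
  Jun: +$1,298.01 − $3,630.00 → $221.55
  Jul: +$1,298.01 − $1,974.06 → -$454.50
  Aug: +$1,298.01 → $843.51
  Sep: +$1,298.01 − $2,721.00 → -$579.48
  Oct: +$1,298.01 − $2,638.50 → -$1,919.97
  Nov: +$1,298.01 → -$621.96
  Dec: +$1,298.01 → $676.05
  Jan: +$1,298.01 − $1,974.06 → $0.00
Lowest trial balance = -$1,919.97 (Oct)
Initial deposit = cushion − low point = $2,596.02 − (-$1,919.97) = $4,515.99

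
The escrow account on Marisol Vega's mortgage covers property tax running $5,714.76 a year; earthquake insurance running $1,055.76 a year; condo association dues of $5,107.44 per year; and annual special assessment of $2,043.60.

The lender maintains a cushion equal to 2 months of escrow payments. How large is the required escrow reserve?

Property tax: $5,714.76 per year
Earthquake insurance: $1,055.76 per year
Condo association dues: $5,107.44 per year
Special assessment: $2,043.60 per year
Total per year = $5,714.76 + $1,055.76 + $5,107.44 + $2,043.60 = $13,921.56
Base monthly escrow = $13,921.56 / 12 = $1,160.13
Cushion = 2 × $1,160.13 = $2,320.26

$2,320.26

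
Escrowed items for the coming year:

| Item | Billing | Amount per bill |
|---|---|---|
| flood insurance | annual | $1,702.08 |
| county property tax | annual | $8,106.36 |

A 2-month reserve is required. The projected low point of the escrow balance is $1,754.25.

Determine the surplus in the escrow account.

$119.51

Flood insurance — $1,702.08/yr
County property tax — $8,106.36/yr
Annual escrow total = $9,808.44
Base monthly escrow = $9,808.44 / 12 = $817.37
Cushion = 2 × $817.37 = $1,634.74
Excess over cushion: $1,754.25 − $1,634.74 = $119.51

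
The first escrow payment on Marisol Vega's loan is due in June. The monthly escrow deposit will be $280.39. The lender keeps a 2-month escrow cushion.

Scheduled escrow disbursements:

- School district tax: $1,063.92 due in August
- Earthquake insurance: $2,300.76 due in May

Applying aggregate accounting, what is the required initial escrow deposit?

Cushion = 2 × $280.39 = $560.78
Trial balance (start $0, +$280.39 each month, − disbursements):
  Jun: +$280.39 → $280.39
  Jul: +$280.39 → $560.78
  Aug: +$280.39 − $1,063.92 → -$222.75
  Sep: +$280.39 → $57.64
  Oct: +$280.39 → $338.03
  Nov: +$280.39 → $618.42
  Dec: +$280.39 → $898.81
  Jan: +$280.39 → $1,179.20
  Feb: +$280.39 → $1,459.59
  Mar: +$280.39 → $1,739.98
  Apr: +$280.39 → $2,020.37
  May: +$280.39 − $2,300.76 → $0.00
Lowest trial balance = -$222.75 (Aug)
Initial deposit = cushion − low point = $560.78 − (-$222.75) = $783.53

$783.53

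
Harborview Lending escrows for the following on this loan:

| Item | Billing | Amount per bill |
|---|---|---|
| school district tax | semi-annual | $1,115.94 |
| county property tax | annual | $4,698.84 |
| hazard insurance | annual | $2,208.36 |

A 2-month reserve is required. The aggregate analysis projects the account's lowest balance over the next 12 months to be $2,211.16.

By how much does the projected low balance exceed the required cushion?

$687.98

School district tax = $1,115.94 × 2 = $2,231.88/yr
County property tax = $4,698.84/yr
Hazard insurance = $2,208.36/yr
Total annual escrow = $9,139.08
Base monthly escrow = $9,139.08 / 12 = $761.59
Required cushion = 2 × $761.59 = $1,523.18
Surplus = $2,211.16 − $1,523.18 = $687.98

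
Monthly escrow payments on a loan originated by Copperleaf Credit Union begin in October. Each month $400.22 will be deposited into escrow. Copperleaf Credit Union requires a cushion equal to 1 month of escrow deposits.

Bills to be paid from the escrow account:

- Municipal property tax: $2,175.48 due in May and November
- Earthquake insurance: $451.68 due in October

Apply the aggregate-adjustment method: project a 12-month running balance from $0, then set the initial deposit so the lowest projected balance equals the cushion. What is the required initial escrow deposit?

Cushion = 1 × $400.22 = $400.22
Trial balance (start $0, +$400.22 each month, − disbursements):
  Oct: +$400.22 − $451.68 → -$51.46
  Nov: +$400.22 − $2,175.48 → -$1,826.72
  Dec: +$400.22 → -$1,426.50
  Jan: +$400.22 → -$1,026.28
  Feb: +$400.22 → -$626.06
  Mar: +$400.22 → -$225.84
  Apr: +$400.22 → $174.38
  May: +$400.22 − $2,175.48 → -$1,600.88
  Jun: +$400.22 → -$1,200.66
  Jul: +$400.22 → -$800.44
  Aug: +$400.22 → -$400.22
  Sep: +$400.22 → $0.00
Lowest trial balance = -$1,826.72 (Nov)
Initial deposit = cushion − low point = $400.22 − (-$1,826.72) = $2,226.94

$2,226.94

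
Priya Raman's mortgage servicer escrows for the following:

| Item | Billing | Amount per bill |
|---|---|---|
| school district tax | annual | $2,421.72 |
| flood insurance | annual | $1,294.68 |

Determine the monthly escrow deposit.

$309.70

School district tax — $2,421.72/yr
Flood insurance — $1,294.68/yr
Yearly total = $3,716.40
Monthly escrow = $3,716.40 ÷ 12 = $309.70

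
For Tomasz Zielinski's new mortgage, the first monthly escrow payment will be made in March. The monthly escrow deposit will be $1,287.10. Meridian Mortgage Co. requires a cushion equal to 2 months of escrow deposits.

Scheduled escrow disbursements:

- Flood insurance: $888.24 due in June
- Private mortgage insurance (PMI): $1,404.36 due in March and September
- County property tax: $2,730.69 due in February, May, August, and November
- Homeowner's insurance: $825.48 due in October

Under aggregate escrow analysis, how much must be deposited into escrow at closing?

Cushion = 2 × $1,287.10 = $2,574.20
Trial balance (start $0, +$1,287.10 each month, − disbursements):
  Mar: +$1,287.10 − $1,404.36 → -$117.26
  Apr: +$1,287.10 → $1,169.84
  May: +$1,287.10 − $2,730.69 → -$273.75
  Jun: +$1,287.10 − $888.24 → $125.11
  Jul: +$1,287.10 → $1,412.21
  Aug: +$1,287.10 − $2,730.69 → -$31.38
  Sep: +$1,287.10 − $1,404.36 → -$148.64
  Oct: +$1,287.10 − $825.48 → $312.98
  Nov: +$1,287.10 − $2,730.69 → -$1,130.61
  Dec: +$1,287.10 → $156.49
  Jan: +$1,287.10 → $1,443.59
  Feb: +$1,287.10 − $2,730.69 → $0.00
Lowest trial balance = -$1,130.61 (Nov)
Initial deposit = cushion − low point = $2,574.20 − (-$1,130.61) = $3,704.81

$3,704.81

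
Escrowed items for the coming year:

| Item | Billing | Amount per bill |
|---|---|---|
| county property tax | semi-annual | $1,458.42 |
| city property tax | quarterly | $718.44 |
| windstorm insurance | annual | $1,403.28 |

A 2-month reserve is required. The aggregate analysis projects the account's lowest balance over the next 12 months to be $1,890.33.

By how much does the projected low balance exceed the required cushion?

$691.35

County property tax = $1,458.42 × 2 = $2,916.84 per year
City property tax = $718.44 × 4 = $2,873.76 per year
Windstorm insurance = $1,403.28 per year
Annual escrow total = $2,916.84 + $2,873.76 + $1,403.28 = $7,193.88
Monthly escrow = $7,193.88 / 12 = $599.49
Required reserve = 2 × $599.49 = $1,198.98
Excess over cushion: $1,890.33 − $1,198.98 = $691.35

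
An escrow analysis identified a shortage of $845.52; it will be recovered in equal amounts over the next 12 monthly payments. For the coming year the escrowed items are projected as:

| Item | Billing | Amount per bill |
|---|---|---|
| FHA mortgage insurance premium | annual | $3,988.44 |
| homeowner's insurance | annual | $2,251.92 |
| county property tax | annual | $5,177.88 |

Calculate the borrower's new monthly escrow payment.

FHA mortgage insurance premium = $3,988.44 annually
Homeowner's insurance = $2,251.92 annually
County property tax = $5,177.88 annually
Total per year = $3,988.44 + $2,251.92 + $5,177.88 = $11,418.24
Monthly escrow = $11,418.24 / 12 = $951.52
Shortage per month = $845.52 ÷ 12 = $70.46
Adjusted monthly = $951.52 + $70.46 = $1,021.98

$1,021.98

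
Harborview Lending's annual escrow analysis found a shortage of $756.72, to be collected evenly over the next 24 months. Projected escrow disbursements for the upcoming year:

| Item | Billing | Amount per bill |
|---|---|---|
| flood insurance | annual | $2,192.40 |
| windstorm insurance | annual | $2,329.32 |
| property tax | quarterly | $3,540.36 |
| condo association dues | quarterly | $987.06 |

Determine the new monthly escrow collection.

Flood insurance: $2,192.40/yr
Windstorm insurance: $2,329.32/yr
Property tax: $3,540.36 × 4 = $14,161.44/yr
Condo association dues: $987.06 × 4 = $3,948.24/yr
Total annual escrow = $2,192.40 + $2,329.32 + $14,161.44 + $3,948.24 = $22,631.40
Monthly escrow = $22,631.40 / 12 = $1,885.95
Monthly shortage recovery: $756.72 ÷ 24 = $31.53
New monthly escrow = $1,885.95 + $31.53 = $1,917.48

$1,917.48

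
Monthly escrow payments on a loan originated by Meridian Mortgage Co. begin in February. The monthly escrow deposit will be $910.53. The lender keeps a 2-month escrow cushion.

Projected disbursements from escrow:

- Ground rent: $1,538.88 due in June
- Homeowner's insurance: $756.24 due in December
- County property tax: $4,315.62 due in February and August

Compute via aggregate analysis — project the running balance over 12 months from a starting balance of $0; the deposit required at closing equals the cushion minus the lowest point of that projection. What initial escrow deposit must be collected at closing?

Cushion = 2 × $910.53 = $1,821.06
Trial balance (start $0, +$910.53 each month, − disbursements):
  Feb: +$910.53 − $4,315.62 → -$3,405.09
  Mar: +$910.53 → -$2,494.56
  Apr: +$910.53 → -$1,584.03
  May: +$910.53 → -$673.50
  Jun: +$910.53 − $1,538.88 → -$1,301.85
  Jul: +$910.53 → -$391.32
  Aug: +$910.53 − $4,315.62 → -$3,796.41
  Sep: +$910.53 → -$2,885.88
  Oct: +$910.53 → -$1,975.35
  Nov: +$910.53 → -$1,064.82
  Dec: +$910.53 − $756.24 → -$910.53
  Jan: +$910.53 → $0.00
Lowest trial balance = -$3,796.41 (Aug)
Initial deposit = cushion − low point = $1,821.06 − (-$3,796.41) = $5,617.47

$5,617.47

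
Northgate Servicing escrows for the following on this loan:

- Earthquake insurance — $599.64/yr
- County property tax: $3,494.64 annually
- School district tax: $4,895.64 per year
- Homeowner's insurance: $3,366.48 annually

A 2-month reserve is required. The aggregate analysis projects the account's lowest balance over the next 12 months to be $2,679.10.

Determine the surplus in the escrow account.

Earthquake insurance: $599.64 per year
County property tax: $3,494.64 per year
School district tax: $4,895.64 per year
Homeowner's insurance: $3,366.48 per year
Total annual escrow = $12,356.40
Monthly = $12,356.40 ÷ 12 = $1,029.70
Cushion = 2 × $1,029.70 = $2,059.40
Excess over cushion: $2,679.10 − $2,059.40 = $619.70

$619.70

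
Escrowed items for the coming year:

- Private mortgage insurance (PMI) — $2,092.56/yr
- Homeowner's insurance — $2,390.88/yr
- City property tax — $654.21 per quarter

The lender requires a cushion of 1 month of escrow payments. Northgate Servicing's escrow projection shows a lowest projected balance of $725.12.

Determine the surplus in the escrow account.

Private mortgage insurance (PMI) — $2,092.56/yr
Homeowner's insurance — $2,390.88/yr
City property tax — $654.21 × 4 = $2,616.84/yr
Annual escrow total = $7,100.28
Base monthly escrow = $7,100.28 / 12 = $591.69
Required cushion = 1 × $591.69 = $591.69
Excess over cushion: $725.12 − $591.69 = $133.43

$133.43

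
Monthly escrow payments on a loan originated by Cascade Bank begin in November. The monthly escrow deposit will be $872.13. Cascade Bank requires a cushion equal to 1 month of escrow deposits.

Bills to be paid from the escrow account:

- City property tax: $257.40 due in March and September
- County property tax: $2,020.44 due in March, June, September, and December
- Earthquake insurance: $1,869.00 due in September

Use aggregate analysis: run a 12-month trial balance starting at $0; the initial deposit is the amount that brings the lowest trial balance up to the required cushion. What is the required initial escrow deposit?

Cushion = 1 × $872.13 = $872.13
Trial balance (start $0, +$872.13 each month, − disbursements):
  Nov: +$872.13 → $872.13
  Dec: +$872.13 − $2,020.44 → -$276.18
  Jan: +$872.13 → $595.95
  Feb: +$872.13 → $1,468.08
  Mar: +$872.13 − $2,277.84 → $62.37
  Apr: +$872.13 → $934.50
  May: +$872.13 → $1,806.63
  Jun: +$872.13 − $2,020.44 → $658.32
  Jul: +$872.13 → $1,530.45
  Aug: +$872.13 → $2,402.58
  Sep: +$872.13 − $4,146.84 → -$872.13
  Oct: +$872.13 → $0.00
Lowest trial balance = -$872.13 (Sep)
Initial deposit = cushion − low point = $872.13 − (-$872.13) = $1,744.26

$1,744.26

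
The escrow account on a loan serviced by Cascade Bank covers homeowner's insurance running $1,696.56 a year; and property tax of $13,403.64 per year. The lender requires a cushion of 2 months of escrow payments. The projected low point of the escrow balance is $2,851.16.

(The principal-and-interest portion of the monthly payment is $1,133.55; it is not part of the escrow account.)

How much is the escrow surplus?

Homeowner's insurance = $1,696.56/yr
Property tax = $13,403.64/yr
Annual escrow total = $1,696.56 + $13,403.64 = $15,100.20
Monthly escrow = $15,100.20 / 12 = $1,258.35
Required reserve = 2 × $1,258.35 = $2,516.70
Surplus = $2,851.16 − $2,516.70 = $334.46

$334.46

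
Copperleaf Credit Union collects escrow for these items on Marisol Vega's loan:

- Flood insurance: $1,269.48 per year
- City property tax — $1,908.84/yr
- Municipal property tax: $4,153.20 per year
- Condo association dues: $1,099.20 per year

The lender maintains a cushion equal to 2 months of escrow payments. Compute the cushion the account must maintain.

Flood insurance: $1,269.48 per year
City property tax: $1,908.84 per year
Municipal property tax: $4,153.20 per year
Condo association dues: $1,099.20 per year
Total per year = $1,269.48 + $1,908.84 + $4,153.20 + $1,099.20 = $8,430.72
Monthly = $8,430.72 ÷ 12 = $702.56
Cushion = 2 × $702.56 = $1,405.12

$1,405.12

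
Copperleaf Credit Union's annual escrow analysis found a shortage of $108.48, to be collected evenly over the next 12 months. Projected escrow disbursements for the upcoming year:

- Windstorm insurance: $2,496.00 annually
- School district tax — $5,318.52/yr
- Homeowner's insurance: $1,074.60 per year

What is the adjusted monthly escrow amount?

$749.80

Windstorm insurance: $2,496.00/yr
School district tax: $5,318.52/yr
Homeowner's insurance: $1,074.60/yr
Combined annual = $2,496.00 + $5,318.52 + $1,074.60 = $8,889.12
Base monthly escrow = $8,889.12 / 12 = $740.76
Monthly shortage recovery: $108.48 / 12 = $9.04
New monthly escrow = $740.76 + $9.04 = $749.80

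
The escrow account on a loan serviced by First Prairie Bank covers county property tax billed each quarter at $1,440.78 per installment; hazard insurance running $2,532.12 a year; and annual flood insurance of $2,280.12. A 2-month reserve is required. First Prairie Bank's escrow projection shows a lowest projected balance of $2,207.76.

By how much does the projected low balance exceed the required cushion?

County property tax: $1,440.78 × 4 = $5,763.12
Hazard insurance: $2,532.12
Flood insurance: $2,280.12
Annual escrow total = $10,575.36
Per month = $10,575.36 / 12 = $881.28
Required cushion = 2 × $881.28 = $1,762.56
Surplus = $2,207.76 − $1,762.56 = $445.20

$445.20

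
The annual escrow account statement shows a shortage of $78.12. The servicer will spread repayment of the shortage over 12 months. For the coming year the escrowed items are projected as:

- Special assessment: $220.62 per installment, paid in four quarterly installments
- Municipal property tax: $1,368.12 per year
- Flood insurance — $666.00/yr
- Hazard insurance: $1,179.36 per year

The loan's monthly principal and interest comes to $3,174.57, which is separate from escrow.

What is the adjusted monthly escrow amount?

$347.84

Special assessment: $220.62 × 4 = $882.48
Municipal property tax: $1,368.12
Flood insurance: $666.00
Hazard insurance: $1,179.36
Total per year = $4,095.96
Per month = $4,095.96 ÷ 12 = $341.33
Shortage spread = $78.12 ÷ 12 = $6.51/mo
Adjusted monthly = $341.33 + $6.51 = $347.84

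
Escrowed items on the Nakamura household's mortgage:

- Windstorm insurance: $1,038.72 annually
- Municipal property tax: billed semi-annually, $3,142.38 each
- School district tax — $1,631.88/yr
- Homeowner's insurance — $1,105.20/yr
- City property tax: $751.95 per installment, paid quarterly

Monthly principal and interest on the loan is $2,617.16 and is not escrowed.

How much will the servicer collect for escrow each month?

$1,089.03

Windstorm insurance: $1,038.72/yr
Municipal property tax: $3,142.38 × 2 = $6,284.76/yr
School district tax: $1,631.88/yr
Homeowner's insurance: $1,105.20/yr
City property tax: $751.95 × 4 = $3,007.80/yr
Yearly total = $13,068.36
Monthly = $13,068.36 / 12 = $1,089.03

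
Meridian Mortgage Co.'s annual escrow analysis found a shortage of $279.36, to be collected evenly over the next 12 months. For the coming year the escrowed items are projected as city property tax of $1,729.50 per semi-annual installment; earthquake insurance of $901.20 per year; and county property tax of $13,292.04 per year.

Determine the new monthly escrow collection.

City property tax — $1,729.50 × 2 = $3,459.00 per year
Earthquake insurance — $901.20 per year
County property tax — $13,292.04 per year
Yearly total = $3,459.00 + $901.20 + $13,292.04 = $17,652.24
Per month = $17,652.24 / 12 = $1,471.02
Shortage per month = $279.36 / 12 = $23.28
Adjusted monthly = $1,471.02 + $23.28 = $1,494.30

$1,494.30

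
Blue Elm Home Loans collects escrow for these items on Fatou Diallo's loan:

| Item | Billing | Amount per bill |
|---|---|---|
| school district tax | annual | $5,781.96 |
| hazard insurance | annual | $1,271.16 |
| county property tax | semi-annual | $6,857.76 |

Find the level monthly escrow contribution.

School district tax: $5,781.96
Hazard insurance: $1,271.16
County property tax: $6,857.76 × 2 = $13,715.52
Total annual escrow = $5,781.96 + $1,271.16 + $13,715.52 = $20,768.64
Monthly = $20,768.64 ÷ 12 = $1,730.72

$1,730.72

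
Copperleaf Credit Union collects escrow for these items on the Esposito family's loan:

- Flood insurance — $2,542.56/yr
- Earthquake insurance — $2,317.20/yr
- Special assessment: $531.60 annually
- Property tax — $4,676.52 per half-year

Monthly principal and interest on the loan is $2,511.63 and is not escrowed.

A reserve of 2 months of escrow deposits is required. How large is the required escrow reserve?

Flood insurance — $2,542.56
Earthquake insurance — $2,317.20
Special assessment — $531.60
Property tax — $4,676.52 × 2 = $9,353.04
Annual escrow total = $14,744.40
Per month = $14,744.40 ÷ 12 = $1,228.70
Reserve = 2 × $1,228.70 = $2,457.40

$2,457.40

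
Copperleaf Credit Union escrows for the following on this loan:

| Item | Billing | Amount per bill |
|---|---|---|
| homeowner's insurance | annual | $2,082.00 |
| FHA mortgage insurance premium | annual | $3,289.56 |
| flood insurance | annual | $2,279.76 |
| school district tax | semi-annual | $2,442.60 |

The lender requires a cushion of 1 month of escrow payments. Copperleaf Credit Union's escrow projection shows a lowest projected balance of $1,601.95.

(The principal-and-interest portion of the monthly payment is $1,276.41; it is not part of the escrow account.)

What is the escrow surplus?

$557.24

Homeowner's insurance = $2,082.00 annually
FHA mortgage insurance premium = $3,289.56 annually
Flood insurance = $2,279.76 annually
School district tax = $2,442.60 × 2 = $4,885.20 annually
Total per year = $2,082.00 + $3,289.56 + $2,279.76 + $4,885.20 = $12,536.52
Base monthly escrow = $12,536.52 ÷ 12 = $1,044.71
Required cushion = 1 × $1,044.71 = $1,044.71
Excess over cushion: $1,601.95 − $1,044.71 = $557.24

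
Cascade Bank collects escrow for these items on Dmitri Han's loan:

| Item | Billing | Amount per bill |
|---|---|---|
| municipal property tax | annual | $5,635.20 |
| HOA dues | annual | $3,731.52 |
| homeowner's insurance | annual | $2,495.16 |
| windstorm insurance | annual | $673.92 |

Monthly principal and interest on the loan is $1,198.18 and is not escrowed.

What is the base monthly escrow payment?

$1,044.65

Municipal property tax = $5,635.20 annually
HOA dues = $3,731.52 annually
Homeowner's insurance = $2,495.16 annually
Windstorm insurance = $673.92 annually
Combined annual = $12,535.80
Monthly = $12,535.80 ÷ 12 = $1,044.65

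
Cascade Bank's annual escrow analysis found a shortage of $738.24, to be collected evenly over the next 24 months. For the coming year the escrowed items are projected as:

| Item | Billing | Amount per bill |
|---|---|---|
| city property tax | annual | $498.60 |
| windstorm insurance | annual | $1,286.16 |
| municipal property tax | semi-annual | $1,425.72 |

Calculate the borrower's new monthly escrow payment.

$417.11

City property tax — $498.60
Windstorm insurance — $1,286.16
Municipal property tax — $1,425.72 × 2 = $2,851.44
Annual escrow total = $498.60 + $1,286.16 + $2,851.44 = $4,636.20
Monthly = $4,636.20 ÷ 12 = $386.35
Monthly shortage recovery: $738.24 / 24 = $30.76
New monthly escrow = $386.35 + $30.76 = $417.11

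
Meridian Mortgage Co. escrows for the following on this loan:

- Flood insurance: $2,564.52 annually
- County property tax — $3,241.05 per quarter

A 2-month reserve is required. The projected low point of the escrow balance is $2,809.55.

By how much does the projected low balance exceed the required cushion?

Flood insurance — $2,564.52 per year
County property tax — $3,241.05 × 4 = $12,964.20 per year
Total annual escrow = $2,564.52 + $12,964.20 = $15,528.72
Monthly escrow = $15,528.72 / 12 = $1,294.06
Cushion = 2 × $1,294.06 = $2,588.12
Excess over cushion: $2,809.55 − $2,588.12 = $221.43

$221.43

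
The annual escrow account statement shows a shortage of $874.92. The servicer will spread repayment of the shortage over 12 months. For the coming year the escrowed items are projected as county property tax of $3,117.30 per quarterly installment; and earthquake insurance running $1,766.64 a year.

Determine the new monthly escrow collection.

County property tax — $3,117.30 × 4 = $12,469.20 per year
Earthquake insurance — $1,766.64 per year
Total annual escrow = $12,469.20 + $1,766.64 = $14,235.84
Monthly escrow = $14,235.84 ÷ 12 = $1,186.32
Monthly shortage recovery: $874.92 / 12 = $72.91
Adjusted monthly = $1,186.32 + $72.91 = $1,259.23

$1,259.23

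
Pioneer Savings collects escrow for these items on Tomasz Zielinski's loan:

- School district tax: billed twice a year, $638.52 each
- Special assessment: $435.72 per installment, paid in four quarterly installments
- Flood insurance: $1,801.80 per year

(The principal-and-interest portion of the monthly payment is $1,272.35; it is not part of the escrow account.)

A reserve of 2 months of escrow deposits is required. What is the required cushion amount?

School district tax — $638.52 × 2 = $1,277.04
Special assessment — $435.72 × 4 = $1,742.88
Flood insurance — $1,801.80
Combined annual = $4,821.72
Base monthly escrow = $4,821.72 ÷ 12 = $401.81
Reserve = 2 × $401.81 = $803.62

$803.62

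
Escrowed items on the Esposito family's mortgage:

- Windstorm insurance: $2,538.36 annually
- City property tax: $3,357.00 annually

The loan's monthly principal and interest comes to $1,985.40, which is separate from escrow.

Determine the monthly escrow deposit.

Windstorm insurance: $2,538.36 per year
City property tax: $3,357.00 per year
Combined annual = $2,538.36 + $3,357.00 = $5,895.36
Monthly escrow = $5,895.36 ÷ 12 = $491.28

$491.28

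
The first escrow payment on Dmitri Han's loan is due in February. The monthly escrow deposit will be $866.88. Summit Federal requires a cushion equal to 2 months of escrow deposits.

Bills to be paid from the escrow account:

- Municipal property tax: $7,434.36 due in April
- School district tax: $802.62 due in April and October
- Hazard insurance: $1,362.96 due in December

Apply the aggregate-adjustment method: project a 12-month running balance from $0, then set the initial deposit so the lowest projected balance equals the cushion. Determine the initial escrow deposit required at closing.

$7,370.10

Cushion = 2 × $866.88 = $1,733.76
Trial balance (start $0, +$866.88 each month, − disbursements):
  Feb: +$866.88 → $866.88
  Mar: +$866.88 → $1,733.76
  Apr: +$866.88 − $8,236.98 → -$5,636.34
  May: +$866.88 → -$4,769.46
  Jun: +$866.88 → -$3,902.58
  Jul: +$866.88 → -$3,035.70
  Aug: +$866.88 → -$2,168.82
  Sep: +$866.88 → -$1,301.94
  Oct: +$866.88 − $802.62 → -$1,237.68
  Nov: +$866.88 → -$370.80
  Dec: +$866.88 − $1,362.96 → -$866.88
  Jan: +$866.88 → $0.00
Lowest trial balance = -$5,636.34 (Apr)
Initial deposit = cushion − low point = $1,733.76 − (-$5,636.34) = $7,370.10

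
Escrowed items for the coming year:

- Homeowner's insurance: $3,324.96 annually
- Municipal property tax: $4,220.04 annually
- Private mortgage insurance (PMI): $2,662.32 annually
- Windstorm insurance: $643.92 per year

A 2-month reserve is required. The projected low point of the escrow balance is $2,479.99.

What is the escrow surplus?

$671.45

Homeowner's insurance: $3,324.96/yr
Municipal property tax: $4,220.04/yr
Private mortgage insurance (PMI): $2,662.32/yr
Windstorm insurance: $643.92/yr
Yearly total = $10,851.24
Monthly escrow = $10,851.24 / 12 = $904.27
Cushion = 2 × $904.27 = $1,808.54
Excess over cushion: $2,479.99 − $1,808.54 = $671.45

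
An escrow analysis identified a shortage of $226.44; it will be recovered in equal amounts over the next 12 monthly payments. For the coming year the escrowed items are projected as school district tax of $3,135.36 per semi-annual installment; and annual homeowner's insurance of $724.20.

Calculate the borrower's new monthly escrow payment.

School district tax = $3,135.36 × 2 = $6,270.72 annually
Homeowner's insurance = $724.20 annually
Combined annual = $6,994.92
Monthly escrow = $6,994.92 / 12 = $582.91
Shortage per month = $226.44 / 12 = $18.87
Adjusted monthly = $582.91 + $18.87 = $601.78

$601.78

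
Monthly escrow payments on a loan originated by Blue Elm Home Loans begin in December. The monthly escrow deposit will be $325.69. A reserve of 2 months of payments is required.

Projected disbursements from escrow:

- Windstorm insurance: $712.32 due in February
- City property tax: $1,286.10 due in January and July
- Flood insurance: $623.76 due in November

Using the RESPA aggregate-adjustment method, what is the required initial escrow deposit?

$1,672.73

Cushion = 2 × $325.69 = $651.38
Trial balance (start $0, +$325.69 each month, − disbursements):
  Dec: +$325.69 → $325.69
  Jan: +$325.69 − $1,286.10 → -$634.72
  Feb: +$325.69 − $712.32 → -$1,021.35
  Mar: +$325.69 → -$695.66
  Apr: +$325.69 → -$369.97
  May: +$325.69 → -$44.28
  Jun: +$325.69 → $281.41
  Jul: +$325.69 − $1,286.10 → -$679.00
  Aug: +$325.69 → -$353.31
  Sep: +$325.69 → -$27.62
  Oct: +$325.69 → $298.07
  Nov: +$325.69 − $623.76 → $0.00
Lowest trial balance = -$1,021.35 (Feb)
Initial deposit = cushion − low point = $651.38 − (-$1,021.35) = $1,672.73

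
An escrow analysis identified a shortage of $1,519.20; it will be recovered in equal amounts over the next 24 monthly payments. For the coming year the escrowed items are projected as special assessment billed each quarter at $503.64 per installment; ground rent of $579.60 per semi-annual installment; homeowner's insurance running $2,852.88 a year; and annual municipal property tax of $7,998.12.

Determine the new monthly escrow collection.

$1,232.03

Special assessment = $503.64 × 4 = $2,014.56/yr
Ground rent = $579.60 × 2 = $1,159.20/yr
Homeowner's insurance = $2,852.88/yr
Municipal property tax = $7,998.12/yr
Total per year = $14,024.76
Per month = $14,024.76 / 12 = $1,168.73
Shortage per month = $1,519.20 / 24 = $63.30
New monthly escrow = $1,168.73 + $63.30 = $1,232.03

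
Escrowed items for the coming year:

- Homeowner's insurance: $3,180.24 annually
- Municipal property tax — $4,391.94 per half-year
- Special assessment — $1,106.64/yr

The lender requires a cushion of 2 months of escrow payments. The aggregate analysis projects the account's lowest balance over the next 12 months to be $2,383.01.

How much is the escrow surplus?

$204.55

Homeowner's insurance: $3,180.24 per year
Municipal property tax: $4,391.94 × 2 = $8,783.88 per year
Special assessment: $1,106.64 per year
Total per year = $13,070.76
Monthly escrow = $13,070.76 ÷ 12 = $1,089.23
Required reserve = 2 × $1,089.23 = $2,178.46
Surplus = $2,383.01 − $2,178.46 = $204.55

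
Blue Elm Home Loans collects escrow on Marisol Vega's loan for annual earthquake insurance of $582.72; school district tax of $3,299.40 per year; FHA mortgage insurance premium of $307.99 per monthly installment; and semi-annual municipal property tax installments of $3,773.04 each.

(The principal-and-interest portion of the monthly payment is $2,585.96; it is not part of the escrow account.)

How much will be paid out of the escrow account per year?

Earthquake insurance: $582.72
School district tax: $3,299.40
FHA mortgage insurance premium: $307.99 × 12 = $3,695.88
Municipal property tax: $3,773.04 × 2 = $7,546.08
Annual escrow total = $582.72 + $3,299.40 + $3,695.88 + $7,546.08 = $15,124.08

$15,124.08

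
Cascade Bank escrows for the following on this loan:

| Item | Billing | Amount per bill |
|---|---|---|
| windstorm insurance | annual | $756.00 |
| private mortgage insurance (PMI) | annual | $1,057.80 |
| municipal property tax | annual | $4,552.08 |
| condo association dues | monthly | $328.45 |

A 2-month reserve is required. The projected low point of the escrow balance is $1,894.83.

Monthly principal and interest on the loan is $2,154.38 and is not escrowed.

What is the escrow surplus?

$176.95

Windstorm insurance — $756.00 per year
Private mortgage insurance (PMI) — $1,057.80 per year
Municipal property tax — $4,552.08 per year
Condo association dues — $328.45 × 12 = $3,941.40 per year
Annual escrow total = $756.00 + $1,057.80 + $4,552.08 + $3,941.40 = $10,307.28
Base monthly escrow = $10,307.28 / 12 = $858.94
Required reserve = 2 × $858.94 = $1,717.88
Excess over cushion: $1,894.83 − $1,717.88 = $176.95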